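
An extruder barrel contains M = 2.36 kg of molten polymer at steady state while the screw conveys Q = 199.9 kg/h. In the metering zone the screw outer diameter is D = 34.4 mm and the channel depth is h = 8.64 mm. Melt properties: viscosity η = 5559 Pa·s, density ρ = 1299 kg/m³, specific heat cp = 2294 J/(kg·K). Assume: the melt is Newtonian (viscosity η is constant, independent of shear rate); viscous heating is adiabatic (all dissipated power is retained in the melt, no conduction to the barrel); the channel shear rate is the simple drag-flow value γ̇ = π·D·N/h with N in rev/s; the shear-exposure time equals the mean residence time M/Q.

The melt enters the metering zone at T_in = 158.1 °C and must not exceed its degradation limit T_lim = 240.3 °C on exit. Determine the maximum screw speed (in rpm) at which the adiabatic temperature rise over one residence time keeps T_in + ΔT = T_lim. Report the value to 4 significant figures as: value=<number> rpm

value=154.5 rpm

Q_s = Q / 3600 = 199.9 / 3600 = 0.0555278 kg/s
t_res = M / Q_s = 2.36 ÷ 0.0555278 = 42.5013 s
Convert to metres: D = 0.0344 m, h = 0.00864 m
ΔT_a = T_lim − T_in = 240.3 − 158.1 = 82.2 K
γ̇_max² = ΔT_a·ρ·cp / (η·t_res) = [82.2 × 1299 × 2294] / [5559 × 42.5013] = 1036.75 s⁻²
Take the square root: γ̇_max = √(1036.75) = 32.1987 s⁻¹
N_max = γ̇_max h / (πD) = 32.1987·0.00864/(π·0.0344) = 2.57421 rev/s → ×60 = 154.452 rpm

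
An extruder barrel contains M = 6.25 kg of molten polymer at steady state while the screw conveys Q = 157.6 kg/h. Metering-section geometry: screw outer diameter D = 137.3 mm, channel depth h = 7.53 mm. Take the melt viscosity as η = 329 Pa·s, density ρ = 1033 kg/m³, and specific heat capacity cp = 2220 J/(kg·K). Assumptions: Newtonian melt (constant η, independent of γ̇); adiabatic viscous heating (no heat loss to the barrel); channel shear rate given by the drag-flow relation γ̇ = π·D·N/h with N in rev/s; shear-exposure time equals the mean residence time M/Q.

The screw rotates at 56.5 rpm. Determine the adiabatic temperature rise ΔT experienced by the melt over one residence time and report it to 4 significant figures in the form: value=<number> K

Throughput in SI: Q_s = 157.6 kg/h ÷ 3600 s/h = 0.0437778 kg/s
t_res = M / Q_s = 6.25 / 0.0437778 = 142.766 s
Geometry in metres: D = 137.3 mm → 0.1373 m, h = 7.53 mm → 0.00753 m; screw speed N = 56.5 rpm = 0.941667 rev/s
Shear rate: γ̇ = πDN/h = π·0.1373·0.941667/0.00753 = 53.9415 s⁻¹
Adiabatic rise: ΔT = η γ̇² t_res / (ρ cp) = 329·(53.9415)²·142.766 / (1033·2220) = 59.5956 K

value=59.60 K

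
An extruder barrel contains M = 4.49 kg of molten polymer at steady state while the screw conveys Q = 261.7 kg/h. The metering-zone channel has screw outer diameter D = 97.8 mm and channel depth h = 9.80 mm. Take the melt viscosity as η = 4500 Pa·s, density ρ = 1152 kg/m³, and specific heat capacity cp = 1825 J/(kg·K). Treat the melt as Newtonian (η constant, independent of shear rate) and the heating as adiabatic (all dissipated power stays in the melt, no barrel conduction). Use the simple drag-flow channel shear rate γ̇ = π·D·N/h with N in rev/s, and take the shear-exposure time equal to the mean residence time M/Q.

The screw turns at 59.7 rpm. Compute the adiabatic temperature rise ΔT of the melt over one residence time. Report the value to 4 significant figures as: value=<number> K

Convert throughput: Q = 261.7 kg/h = 261.7/3600 = 0.0726944 kg/s
t_res = M / Q_s = 4.49 / 0.0726944 = 61.7654 s
D = 97.8 mm = 0.0978 m;  h = 9.80 mm = 0.0098 m;  N = 59.7 rpm / 60 = 0.995 rev/s
γ̇ = π·D·N / h = π · 0.0978 · 0.995 / 0.0098 = 31.1951 s⁻¹
Adiabatic rise: ΔT = η γ̇² t_res / (ρ cp) = 4500·(31.1951)²·61.7654 / (1152·1825) = 128.651 K

value=128.7 K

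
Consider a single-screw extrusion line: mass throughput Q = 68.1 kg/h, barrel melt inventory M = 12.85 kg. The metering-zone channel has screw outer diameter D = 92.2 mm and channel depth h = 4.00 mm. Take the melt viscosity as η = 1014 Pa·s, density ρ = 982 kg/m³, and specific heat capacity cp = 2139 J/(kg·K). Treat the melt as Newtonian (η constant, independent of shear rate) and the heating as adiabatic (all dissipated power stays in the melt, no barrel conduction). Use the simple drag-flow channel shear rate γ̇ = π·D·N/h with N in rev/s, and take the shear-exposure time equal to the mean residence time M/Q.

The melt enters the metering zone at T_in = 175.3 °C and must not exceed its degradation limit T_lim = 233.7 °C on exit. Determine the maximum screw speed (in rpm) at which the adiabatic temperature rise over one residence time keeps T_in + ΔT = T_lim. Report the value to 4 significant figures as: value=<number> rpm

Q_s = Q / 3600 = 68.1 / 3600 = 0.0189167 kg/s
t_res = M / Q_s = 12.85 ÷ 0.0189167 = 679.295 s
Geometry in SI: D = 92.2 mm → 0.0922 m, h = 4.00 mm → 0.004 m
Allowable rise: ΔT_a = T_lim − T_in = 233.7 − 175.3 = 58.4 K
γ̇_max² = ΔT_a·ρ·cp/(η·t_res) = 58.4·982·2139/(1014·679.295) = 178.09 s⁻²
γ̇_max = √178.09 = 13.345 s⁻¹
N_max = γ̇_max·h / (π·D) = 13.345 · 0.004 / (π · 0.0922) = 0.184289 rev/s = 11.0573 rpm

value=11.06 rpm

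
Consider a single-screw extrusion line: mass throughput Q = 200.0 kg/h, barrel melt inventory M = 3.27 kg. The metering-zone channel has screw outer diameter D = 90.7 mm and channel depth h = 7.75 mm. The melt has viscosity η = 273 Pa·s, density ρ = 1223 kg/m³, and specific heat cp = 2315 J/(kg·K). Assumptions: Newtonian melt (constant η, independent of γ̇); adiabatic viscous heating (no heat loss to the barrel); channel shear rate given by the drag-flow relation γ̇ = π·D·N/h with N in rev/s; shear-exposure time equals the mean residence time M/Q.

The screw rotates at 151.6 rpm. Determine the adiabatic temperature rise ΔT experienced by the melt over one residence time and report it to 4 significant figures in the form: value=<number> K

value=48.98 K

Convert throughput: Q = 200.0 kg/h = 200.0/3600 = 0.0555556 kg/s
t_res = M / Q_s = 3.27 ÷ 0.0555556 = 58.86 s
Geometry in metres: D = 90.7 mm → 0.0907 m, h = 7.75 mm → 0.00775 m; screw speed N = 151.6 rpm = 2.52667 rev/s
Shear rate: γ̇ = πDN/h = π·0.0907·2.52667/0.00775 = 92.8974 s⁻¹
ΔT = η·γ̇²·t_res/(ρ·cp) = [273 × 92.8974² × 58.86] / [1223 × 2315] = 48.9793 K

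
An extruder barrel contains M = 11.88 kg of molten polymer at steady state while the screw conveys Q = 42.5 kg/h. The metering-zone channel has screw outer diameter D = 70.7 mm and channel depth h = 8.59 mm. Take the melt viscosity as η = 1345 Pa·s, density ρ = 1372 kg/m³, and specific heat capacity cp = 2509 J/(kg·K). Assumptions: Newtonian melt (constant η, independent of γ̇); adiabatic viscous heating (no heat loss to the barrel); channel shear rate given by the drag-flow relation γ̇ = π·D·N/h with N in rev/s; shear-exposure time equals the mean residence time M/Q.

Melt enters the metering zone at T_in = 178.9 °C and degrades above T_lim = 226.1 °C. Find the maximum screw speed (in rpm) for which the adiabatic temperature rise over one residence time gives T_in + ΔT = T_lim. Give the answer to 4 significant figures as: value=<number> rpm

value=25.42 rpm

Convert throughput: Q = 42.5 kg/h = 42.5/3600 = 0.0118056 kg/s
t_res = M / Q_s = 11.88 / 0.0118056 = 1006.31 s
Convert to metres: D = 0.0707 m, h = 0.00859 m
ΔT_a = T_lim − T_in = 226.1 °C − 178.9 °C = 47.2 K
Invert ΔT = ηγ̇²t_res/(ρcp) for γ̇: γ̇_max² = ΔT_a ρ cp / (η t_res) = 47.2·1372·2509 / (1345·1006.31) = 120.045 s⁻²
γ̇_max = sqrt(120.045) = 10.9565 s⁻¹
Solve γ̇ = πDN/h for N: N_max = γ̇_max·h/(π·D) = 10.9565 × 0.00859 / (π × 0.0707) = 0.423737 rev/s = 25.4242 rpm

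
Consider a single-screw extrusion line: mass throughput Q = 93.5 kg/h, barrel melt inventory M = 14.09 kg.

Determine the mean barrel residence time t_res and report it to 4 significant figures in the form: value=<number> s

Convert throughput: Q = 93.5 kg/h = 93.5/3600 = 0.0259722 kg/s
t_res = M / Q_s = 14.09 ÷ 0.0259722 = 542.503 s

value=542.5 s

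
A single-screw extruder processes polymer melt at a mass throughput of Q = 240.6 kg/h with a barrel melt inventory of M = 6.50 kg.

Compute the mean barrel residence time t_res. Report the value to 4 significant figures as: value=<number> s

value=97.26 s

Throughput in SI: Q_s = 240.6 kg/h ÷ 3600 s/h = 0.0668333 kg/s
t_res = M / Q_s = 6.50 / 0.0668333 = 97.2569 s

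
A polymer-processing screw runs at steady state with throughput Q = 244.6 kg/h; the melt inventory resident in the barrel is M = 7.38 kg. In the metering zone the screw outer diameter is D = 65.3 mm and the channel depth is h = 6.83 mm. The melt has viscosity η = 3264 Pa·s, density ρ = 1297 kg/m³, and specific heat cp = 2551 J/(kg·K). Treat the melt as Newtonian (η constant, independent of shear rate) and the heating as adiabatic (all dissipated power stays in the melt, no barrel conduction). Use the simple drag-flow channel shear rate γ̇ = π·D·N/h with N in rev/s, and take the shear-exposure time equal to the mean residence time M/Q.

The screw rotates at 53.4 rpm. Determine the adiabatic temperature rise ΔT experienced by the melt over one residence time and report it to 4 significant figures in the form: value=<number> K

Convert throughput: Q = 244.6 kg/h = 244.6/3600 = 0.0679444 kg/s
Mean residence time: t_res = M/Q_s = 7.38 kg / 0.0679444 kg/s = 108.618 s
D = 65.3 mm = 0.0653 m;  h = 6.83 mm = 0.00683 m;  N = 53.4 rpm / 60 = 0.89 rev/s
γ̇ = π D N / h = (π)(0.0653)(0.89) / 0.00683 = 26.7321 s⁻¹
ΔT = η·γ̇²·t_res / (ρ·cp) = 3264 · (26.7321)² · 108.618 / (1297 · 2551) = 76.5714 K

value=76.57 K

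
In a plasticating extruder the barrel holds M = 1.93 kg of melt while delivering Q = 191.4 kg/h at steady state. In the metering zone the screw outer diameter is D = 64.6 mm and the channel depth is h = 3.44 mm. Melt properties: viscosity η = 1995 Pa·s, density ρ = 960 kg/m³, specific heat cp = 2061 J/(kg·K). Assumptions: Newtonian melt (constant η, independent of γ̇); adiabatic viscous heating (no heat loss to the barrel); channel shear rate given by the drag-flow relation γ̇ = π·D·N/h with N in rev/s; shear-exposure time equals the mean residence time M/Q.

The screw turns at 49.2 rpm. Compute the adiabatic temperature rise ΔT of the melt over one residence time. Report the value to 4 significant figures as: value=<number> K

Convert throughput: Q = 191.4 kg/h = 191.4/3600 = 0.0531667 kg/s
Mean residence time: t_res = M/Q_s = 1.93 kg / 0.0531667 kg/s = 36.3009 s
D = 64.6 mm = 0.0646 m;  h = 3.44 mm = 0.00344 m;  N = 49.2 rpm / 60 = 0.82 rev/s
γ̇ = π D N / h = (π)(0.0646)(0.82) / 0.00344 = 48.3769 s⁻¹
ΔT = η·γ̇²·t_res/(ρ·cp) = [1995 × 48.3769² × 36.3009] / [960 × 2061] = 85.6618 K

value=85.66 K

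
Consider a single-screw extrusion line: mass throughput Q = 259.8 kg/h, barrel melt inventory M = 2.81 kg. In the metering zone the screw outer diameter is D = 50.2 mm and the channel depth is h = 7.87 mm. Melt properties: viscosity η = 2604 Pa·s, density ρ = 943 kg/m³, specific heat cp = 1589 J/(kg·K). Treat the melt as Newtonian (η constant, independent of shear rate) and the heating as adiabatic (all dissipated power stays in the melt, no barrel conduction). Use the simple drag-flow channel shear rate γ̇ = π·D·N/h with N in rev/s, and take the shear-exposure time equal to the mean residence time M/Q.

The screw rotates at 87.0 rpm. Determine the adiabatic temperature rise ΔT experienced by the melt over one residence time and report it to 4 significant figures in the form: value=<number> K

Convert throughput: Q = 259.8 kg/h = 259.8/3600 = 0.0721667 kg/s
t_res = M / Q_s = 2.81 ÷ 0.0721667 = 38.9376 s
D = 50.2 mm = 0.0502 m;  h = 7.87 mm = 0.00787 m;  N = 87.0 rpm / 60 = 1.45 rev/s
Shear rate: γ̇ = πDN/h = π·0.0502·1.45/0.00787 = 29.0567 s⁻¹
Adiabatic rise: ΔT = η γ̇² t_res / (ρ cp) = 2604·(29.0567)²·38.9376 / (943·1589) = 57.1306 K

value=57.13 K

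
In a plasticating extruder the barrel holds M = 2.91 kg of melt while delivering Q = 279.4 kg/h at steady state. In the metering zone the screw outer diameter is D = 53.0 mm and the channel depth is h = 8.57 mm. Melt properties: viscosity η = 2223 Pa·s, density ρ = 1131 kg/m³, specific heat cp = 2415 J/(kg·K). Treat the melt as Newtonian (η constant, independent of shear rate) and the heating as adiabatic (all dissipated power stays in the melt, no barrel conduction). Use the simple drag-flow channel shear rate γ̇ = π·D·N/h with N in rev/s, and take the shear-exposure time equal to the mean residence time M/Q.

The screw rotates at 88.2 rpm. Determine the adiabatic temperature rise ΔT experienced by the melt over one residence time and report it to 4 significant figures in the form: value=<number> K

Convert throughput: Q = 279.4 kg/h = 279.4/3600 = 0.0776111 kg/s
Mean residence time: t_res = M/Q_s = 2.91 kg / 0.0776111 kg/s = 37.4946 s
D = 53.0 mm = 0.053 m;  h = 8.57 mm = 0.00857 m;  N = 88.2 rpm / 60 = 1.47 rev/s
Shear rate: γ̇ = πDN/h = π·0.053·1.47/0.00857 = 28.5603 s⁻¹
ΔT = η·γ̇²·t_res / (ρ·cp) = 2223 · (28.5603)² · 37.4946 / (1131 · 2415) = 24.8916 K

value=24.89 K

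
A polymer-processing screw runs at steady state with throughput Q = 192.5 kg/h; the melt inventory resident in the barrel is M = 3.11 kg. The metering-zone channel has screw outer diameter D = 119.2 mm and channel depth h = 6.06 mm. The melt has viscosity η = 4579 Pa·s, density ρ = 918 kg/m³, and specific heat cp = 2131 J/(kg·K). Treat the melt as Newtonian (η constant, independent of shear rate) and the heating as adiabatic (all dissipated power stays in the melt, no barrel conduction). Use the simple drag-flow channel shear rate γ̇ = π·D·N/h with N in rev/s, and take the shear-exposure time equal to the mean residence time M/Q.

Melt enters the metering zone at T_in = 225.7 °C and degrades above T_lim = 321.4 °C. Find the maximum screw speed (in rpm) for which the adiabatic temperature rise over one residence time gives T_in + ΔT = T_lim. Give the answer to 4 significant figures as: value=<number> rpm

value=25.74 rpm

Convert throughput: Q = 192.5 kg/h = 192.5/3600 = 0.0534722 kg/s
t_res = M / Q_s = 3.11 ÷ 0.0534722 = 58.161 s
Geometry in SI: D = 119.2 mm → 0.1192 m, h = 6.06 mm → 0.00606 m
Allowable rise: ΔT_a = T_lim − T_in = 321.4 − 225.7 = 95.7 K
Invert ΔT = ηγ̇²t_res/(ρcp) for γ̇: γ̇_max² = ΔT_a ρ cp / (η t_res) = 95.7·918·2131 / (4579·58.161) = 702.968 s⁻²
Take the square root: γ̇_max = √(702.968) = 26.5135 s⁻¹
Solve γ̇ = πDN/h for N: N_max = γ̇_max·h/(π·D) = 26.5135 × 0.00606 / (π × 0.1192) = 0.429056 rev/s = 25.7434 rpm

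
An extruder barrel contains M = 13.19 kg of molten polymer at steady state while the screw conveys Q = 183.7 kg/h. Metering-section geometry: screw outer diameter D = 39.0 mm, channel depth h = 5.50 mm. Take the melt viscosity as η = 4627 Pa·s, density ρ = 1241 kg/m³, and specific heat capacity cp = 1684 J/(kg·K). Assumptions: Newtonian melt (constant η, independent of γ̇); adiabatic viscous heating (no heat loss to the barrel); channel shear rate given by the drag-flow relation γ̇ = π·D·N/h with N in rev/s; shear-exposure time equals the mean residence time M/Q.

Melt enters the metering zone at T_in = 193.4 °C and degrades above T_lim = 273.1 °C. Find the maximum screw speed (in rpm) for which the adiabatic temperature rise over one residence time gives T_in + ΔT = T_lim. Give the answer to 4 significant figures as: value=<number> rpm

Throughput in SI: Q_s = 183.7 kg/h ÷ 3600 s/h = 0.0510278 kg/s
Mean residence time: t_res = M/Q_s = 13.19 kg / 0.0510278 kg/s = 258.487 s
D = 39.0 mm = 0.039 m;  h = 5.50 mm = 0.0055 m
Allowable rise: ΔT_a = T_lim − T_in = 273.1 − 193.4 = 79.7 K
γ̇_max² = ΔT_a·ρ·cp/(η·t_res) = 79.7·1241·1684/(4627·258.487) = 139.263 s⁻²
γ̇_max = sqrt(139.263) = 11.801 s⁻¹
N_max = γ̇_max·h / (π·D) = 11.801 · 0.0055 / (π · 0.039) = 0.529743 rev/s = 31.7846 rpm

value=31.78 rpm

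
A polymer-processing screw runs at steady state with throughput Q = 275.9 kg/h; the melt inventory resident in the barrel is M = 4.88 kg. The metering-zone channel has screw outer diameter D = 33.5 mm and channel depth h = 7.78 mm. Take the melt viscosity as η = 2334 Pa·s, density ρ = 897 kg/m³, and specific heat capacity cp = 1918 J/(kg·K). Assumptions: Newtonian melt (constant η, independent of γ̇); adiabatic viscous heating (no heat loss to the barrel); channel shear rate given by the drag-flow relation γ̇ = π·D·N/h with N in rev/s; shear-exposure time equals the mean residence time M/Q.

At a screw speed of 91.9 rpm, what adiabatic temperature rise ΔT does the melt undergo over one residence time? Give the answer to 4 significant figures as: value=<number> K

Q_s = Q / 3600 = 275.9 / 3600 = 0.0766389 kg/s
Mean residence time: t_res = M/Q_s = 4.88 kg / 0.0766389 kg/s = 63.6752 s
Convert to SI: D = 0.0335 m, h = 0.00778 m, N = 91.9/60 = 1.53167 rev/s
Shear rate: γ̇ = πDN/h = π·0.0335·1.53167/0.00778 = 20.7195 s⁻¹
ΔT = η·γ̇²·t_res/(ρ·cp) = [2334 × 20.7195² × 63.6752] / [897 × 1918] = 37.0842 K

value=37.08 K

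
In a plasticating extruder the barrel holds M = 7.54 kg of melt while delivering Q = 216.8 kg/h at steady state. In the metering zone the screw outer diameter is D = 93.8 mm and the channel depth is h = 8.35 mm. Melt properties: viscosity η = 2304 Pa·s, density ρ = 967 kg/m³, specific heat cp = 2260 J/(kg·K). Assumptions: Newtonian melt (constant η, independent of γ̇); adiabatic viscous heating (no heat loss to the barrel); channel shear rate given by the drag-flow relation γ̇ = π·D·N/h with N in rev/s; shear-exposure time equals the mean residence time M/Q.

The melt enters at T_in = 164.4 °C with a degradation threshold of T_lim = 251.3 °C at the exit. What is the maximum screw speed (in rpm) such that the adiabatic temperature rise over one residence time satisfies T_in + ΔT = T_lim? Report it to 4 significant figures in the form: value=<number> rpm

Convert throughput: Q = 216.8 kg/h = 216.8/3600 = 0.0602222 kg/s
t_res = M / Q_s = 7.54 / 0.0602222 = 125.203 s
Geometry in SI: D = 93.8 mm → 0.0938 m, h = 8.35 mm → 0.00835 m
ΔT_a = T_lim − T_in = 251.3 − 164.4 = 86.9 K
Invert ΔT = ηγ̇²t_res/(ρcp) for γ̇: γ̇_max² = ΔT_a ρ cp / (η t_res) = 86.9·967·2260 / (2304·125.203) = 658.351 s⁻²
Take the square root: γ̇_max = √(658.351) = 25.6584 s⁻¹
N_max = γ̇_max·h / (π·D) = 25.6584 · 0.00835 / (π · 0.0938) = 0.727047 rev/s = 43.6228 rpm

value=43.62 rpm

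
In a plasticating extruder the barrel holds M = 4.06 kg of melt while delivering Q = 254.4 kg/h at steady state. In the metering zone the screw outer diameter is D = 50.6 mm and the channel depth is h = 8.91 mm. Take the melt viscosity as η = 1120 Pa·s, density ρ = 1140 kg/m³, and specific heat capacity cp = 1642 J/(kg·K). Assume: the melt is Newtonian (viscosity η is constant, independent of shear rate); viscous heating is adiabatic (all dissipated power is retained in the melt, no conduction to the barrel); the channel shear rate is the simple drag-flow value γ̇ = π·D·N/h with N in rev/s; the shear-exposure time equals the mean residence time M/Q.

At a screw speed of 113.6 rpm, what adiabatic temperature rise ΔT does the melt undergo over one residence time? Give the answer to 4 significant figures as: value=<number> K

value=39.22 K

Convert throughput: Q = 254.4 kg/h = 254.4/3600 = 0.0706667 kg/s
t_res = M / Q_s = 4.06 ÷ 0.0706667 = 57.4528 s
D = 50.6 mm = 0.0506 m;  h = 8.91 mm = 0.00891 m;  N = 113.6 rpm / 60 = 1.89333 rev/s
Shear rate: γ̇ = πDN/h = π·0.0506·1.89333/0.00891 = 33.7792 s⁻¹
Adiabatic rise: ΔT = η γ̇² t_res / (ρ cp) = 1120·(33.7792)²·57.4528 / (1140·1642) = 39.2239 K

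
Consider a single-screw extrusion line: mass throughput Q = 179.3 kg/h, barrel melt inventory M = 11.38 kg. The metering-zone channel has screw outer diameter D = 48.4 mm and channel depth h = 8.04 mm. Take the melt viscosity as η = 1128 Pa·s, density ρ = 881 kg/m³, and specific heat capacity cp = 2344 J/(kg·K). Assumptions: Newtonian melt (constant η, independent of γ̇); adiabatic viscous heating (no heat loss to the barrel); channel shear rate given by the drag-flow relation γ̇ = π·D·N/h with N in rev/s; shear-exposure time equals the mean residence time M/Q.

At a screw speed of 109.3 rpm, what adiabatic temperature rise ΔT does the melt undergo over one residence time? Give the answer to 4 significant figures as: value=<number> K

Throughput in SI: Q_s = 179.3 kg/h ÷ 3600 s/h = 0.0498056 kg/s
t_res = M / Q_s = 11.38 ÷ 0.0498056 = 228.489 s
Convert to SI: D = 0.0484 m, h = 0.00804 m, N = 109.3/60 = 1.82167 rev/s
γ̇ = π D N / h = (π)(0.0484)(1.82167) / 0.00804 = 34.4515 s⁻¹
ΔT = η·γ̇²·t_res / (ρ·cp) = 1128 · (34.4515)² · 228.489 / (881 · 2344) = 148.135 K

value=148.1 K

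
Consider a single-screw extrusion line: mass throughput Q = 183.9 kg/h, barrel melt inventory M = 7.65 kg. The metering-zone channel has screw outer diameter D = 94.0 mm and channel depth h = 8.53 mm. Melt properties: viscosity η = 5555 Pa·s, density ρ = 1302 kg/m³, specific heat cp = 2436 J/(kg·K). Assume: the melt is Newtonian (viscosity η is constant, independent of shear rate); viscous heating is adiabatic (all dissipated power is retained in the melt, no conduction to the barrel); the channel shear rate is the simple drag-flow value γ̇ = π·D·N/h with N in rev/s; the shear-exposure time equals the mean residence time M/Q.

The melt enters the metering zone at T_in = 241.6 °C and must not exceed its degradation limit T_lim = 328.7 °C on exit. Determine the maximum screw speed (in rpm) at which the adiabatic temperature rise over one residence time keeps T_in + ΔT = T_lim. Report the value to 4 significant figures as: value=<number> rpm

Q_s = Q / 3600 = 183.9 / 3600 = 0.0510833 kg/s
t_res = M / Q_s = 7.65 ÷ 0.0510833 = 149.755 s
Convert to metres: D = 0.094 m, h = 0.00853 m
ΔT_a = T_lim − T_in = 328.7 °C − 241.6 °C = 87.1 K
Invert ΔT = ηγ̇²t_res/(ρcp) for γ̇: γ̇_max² = ΔT_a ρ cp / (η t_res) = 87.1·1302·2436 / (5555·149.755) = 332.078 s⁻²
Take the square root: γ̇_max = √(332.078) = 18.223 s⁻¹
Solve γ̇ = πDN/h for N: N_max = γ̇_max·h/(π·D) = 18.223 × 0.00853 / (π × 0.094) = 0.52637 rev/s = 31.5822 rpm

value=31.58 rpm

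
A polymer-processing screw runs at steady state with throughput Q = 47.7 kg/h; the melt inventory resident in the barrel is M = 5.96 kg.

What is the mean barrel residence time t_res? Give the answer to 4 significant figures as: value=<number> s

Q_s = Q / 3600 = 47.7 / 3600 = 0.01325 kg/s
t_res = M / Q_s = 5.96 ÷ 0.01325 = 449.811 s

value=449.8 s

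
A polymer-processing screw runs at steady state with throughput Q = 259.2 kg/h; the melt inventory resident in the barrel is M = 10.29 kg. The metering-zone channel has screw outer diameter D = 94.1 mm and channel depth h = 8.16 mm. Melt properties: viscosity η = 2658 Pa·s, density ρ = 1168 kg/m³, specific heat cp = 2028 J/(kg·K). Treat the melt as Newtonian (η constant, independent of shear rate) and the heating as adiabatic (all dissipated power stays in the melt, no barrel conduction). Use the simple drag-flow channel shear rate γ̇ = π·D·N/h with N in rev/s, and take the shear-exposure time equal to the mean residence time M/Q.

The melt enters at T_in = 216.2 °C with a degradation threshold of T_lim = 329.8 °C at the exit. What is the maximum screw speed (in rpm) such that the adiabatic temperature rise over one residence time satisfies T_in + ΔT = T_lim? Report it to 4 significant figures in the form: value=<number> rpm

value=44.08 rpm

Q_s = Q / 3600 = 259.2 / 3600 = 0.072 kg/s
t_res = M / Q_s = 10.29 ÷ 0.072 = 142.917 s
Convert to metres: D = 0.0941 m, h = 0.00816 m
ΔT_a = T_lim − T_in = 329.8 − 216.2 = 113.6 K
Invert ΔT = ηγ̇²t_res/(ρcp) for γ̇: γ̇_max² = ΔT_a ρ cp / (η t_res) = 113.6·1168·2028 / (2658·142.917) = 708.355 s⁻²
γ̇_max = sqrt(708.355) = 26.6149 s⁻¹
Solve γ̇ = πDN/h for N: N_max = γ̇_max·h/(π·D) = 26.6149 × 0.00816 / (π × 0.0941) = 0.734643 rev/s = 44.0786 rpm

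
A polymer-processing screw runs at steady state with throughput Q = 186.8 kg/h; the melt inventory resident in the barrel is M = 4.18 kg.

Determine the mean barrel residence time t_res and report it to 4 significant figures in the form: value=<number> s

value=80.56 s

Q_s = Q / 3600 = 186.8 / 3600 = 0.0518889 kg/s
Mean residence time: t_res = M/Q_s = 4.18 kg / 0.0518889 kg/s = 80.5567 s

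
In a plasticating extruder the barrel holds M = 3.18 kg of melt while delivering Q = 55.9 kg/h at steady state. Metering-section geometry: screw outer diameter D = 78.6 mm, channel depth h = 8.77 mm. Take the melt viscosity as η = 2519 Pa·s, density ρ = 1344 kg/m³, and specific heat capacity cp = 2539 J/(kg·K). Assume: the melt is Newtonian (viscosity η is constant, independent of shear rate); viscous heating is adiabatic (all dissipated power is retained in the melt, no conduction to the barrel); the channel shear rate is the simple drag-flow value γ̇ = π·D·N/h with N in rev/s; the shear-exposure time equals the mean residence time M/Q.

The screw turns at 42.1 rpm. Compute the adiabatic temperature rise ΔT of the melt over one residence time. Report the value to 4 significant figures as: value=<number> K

value=59.01 K

Q_s = Q / 3600 = 55.9 / 3600 = 0.0155278 kg/s
t_res = M / Q_s = 3.18 / 0.0155278 = 204.794 s
Convert to SI: D = 0.0786 m, h = 0.00877 m, N = 42.1/60 = 0.701667 rev/s
Shear rate: γ̇ = πDN/h = π·0.0786·0.701667/0.00877 = 19.7562 s⁻¹
ΔT = η·γ̇²·t_res / (ρ·cp) = 2519 · (19.7562)² · 204.794 / (1344 · 2539) = 59.0053 K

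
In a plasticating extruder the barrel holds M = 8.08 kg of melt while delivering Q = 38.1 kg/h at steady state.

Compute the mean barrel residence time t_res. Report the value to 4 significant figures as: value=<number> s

value=763.5 s

Throughput in SI: Q_s = 38.1 kg/h ÷ 3600 s/h = 0.0105833 kg/s
Mean residence time: t_res = M/Q_s = 8.08 kg / 0.0105833 kg/s = 763.465 s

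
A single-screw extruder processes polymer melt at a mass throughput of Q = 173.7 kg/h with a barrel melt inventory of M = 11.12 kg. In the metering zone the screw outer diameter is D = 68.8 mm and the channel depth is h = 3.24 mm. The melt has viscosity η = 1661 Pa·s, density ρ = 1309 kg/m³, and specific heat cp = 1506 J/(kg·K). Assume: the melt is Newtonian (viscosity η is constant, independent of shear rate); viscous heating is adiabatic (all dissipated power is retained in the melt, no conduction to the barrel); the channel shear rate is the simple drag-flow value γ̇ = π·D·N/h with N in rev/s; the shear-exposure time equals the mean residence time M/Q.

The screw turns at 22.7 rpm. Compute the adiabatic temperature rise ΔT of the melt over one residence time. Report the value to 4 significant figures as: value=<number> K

Q_s = Q / 3600 = 173.7 / 3600 = 0.04825 kg/s
t_res = M / Q_s = 11.12 ÷ 0.04825 = 230.466 s
D = 68.8 mm = 0.0688 m;  h = 3.24 mm = 0.00324 m;  N = 22.7 rpm / 60 = 0.378333 rev/s
Shear rate: γ̇ = πDN/h = π·0.0688·0.378333/0.00324 = 25.2388 s⁻¹
Adiabatic rise: ΔT = η γ̇² t_res / (ρ cp) = 1661·(25.2388)²·230.466 / (1309·1506) = 123.694 K

value=123.7 K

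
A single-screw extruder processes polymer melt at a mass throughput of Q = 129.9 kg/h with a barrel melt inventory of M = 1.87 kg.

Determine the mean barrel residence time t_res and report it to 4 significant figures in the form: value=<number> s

Q_s = Q / 3600 = 129.9 / 3600 = 0.0360833 kg/s
Mean residence time: t_res = M/Q_s = 1.87 kg / 0.0360833 kg/s = 51.8245 s

value=51.82 s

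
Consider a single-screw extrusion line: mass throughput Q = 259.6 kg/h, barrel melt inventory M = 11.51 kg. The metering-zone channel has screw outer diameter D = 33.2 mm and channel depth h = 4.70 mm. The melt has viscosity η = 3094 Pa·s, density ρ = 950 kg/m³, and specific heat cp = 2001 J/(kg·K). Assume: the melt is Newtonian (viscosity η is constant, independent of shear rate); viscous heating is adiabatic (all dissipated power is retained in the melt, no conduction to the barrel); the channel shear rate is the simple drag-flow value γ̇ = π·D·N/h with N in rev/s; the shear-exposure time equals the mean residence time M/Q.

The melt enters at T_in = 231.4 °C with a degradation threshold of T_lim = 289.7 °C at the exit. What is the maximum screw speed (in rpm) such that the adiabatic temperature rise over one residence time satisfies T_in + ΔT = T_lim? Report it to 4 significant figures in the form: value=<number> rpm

value=40.50 rpm

Q_s = Q / 3600 = 259.6 / 3600 = 0.0721111 kg/s
t_res = M / Q_s = 11.51 ÷ 0.0721111 = 159.615 s
Convert to metres: D = 0.0332 m, h = 0.0047 m
Allowable rise: ΔT_a = T_lim − T_in = 289.7 − 231.4 = 58.3 K
Invert ΔT = ηγ̇²t_res/(ρcp) for γ̇: γ̇_max² = ΔT_a ρ cp / (η t_res) = 58.3·950·2001 / (3094·159.615) = 224.412 s⁻²
γ̇_max = sqrt(224.412) = 14.9804 s⁻¹
Solve γ̇ = πDN/h for N: N_max = γ̇_max·h/(π·D) = 14.9804 × 0.0047 / (π × 0.0332) = 0.675045 rev/s = 40.5027 rpm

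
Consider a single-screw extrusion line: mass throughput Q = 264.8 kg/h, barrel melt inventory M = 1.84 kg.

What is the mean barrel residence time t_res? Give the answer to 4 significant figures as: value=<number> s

value=25.02 s

Throughput in SI: Q_s = 264.8 kg/h ÷ 3600 s/h = 0.0735556 kg/s
Mean residence time: t_res = M/Q_s = 1.84 kg / 0.0735556 kg/s = 25.0151 s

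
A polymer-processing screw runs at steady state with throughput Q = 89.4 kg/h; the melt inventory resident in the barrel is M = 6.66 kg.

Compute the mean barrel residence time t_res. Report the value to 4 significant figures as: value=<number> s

Throughput in SI: Q_s = 89.4 kg/h ÷ 3600 s/h = 0.0248333 kg/s
t_res = M / Q_s = 6.66 / 0.0248333 = 268.188 s

value=268.2 s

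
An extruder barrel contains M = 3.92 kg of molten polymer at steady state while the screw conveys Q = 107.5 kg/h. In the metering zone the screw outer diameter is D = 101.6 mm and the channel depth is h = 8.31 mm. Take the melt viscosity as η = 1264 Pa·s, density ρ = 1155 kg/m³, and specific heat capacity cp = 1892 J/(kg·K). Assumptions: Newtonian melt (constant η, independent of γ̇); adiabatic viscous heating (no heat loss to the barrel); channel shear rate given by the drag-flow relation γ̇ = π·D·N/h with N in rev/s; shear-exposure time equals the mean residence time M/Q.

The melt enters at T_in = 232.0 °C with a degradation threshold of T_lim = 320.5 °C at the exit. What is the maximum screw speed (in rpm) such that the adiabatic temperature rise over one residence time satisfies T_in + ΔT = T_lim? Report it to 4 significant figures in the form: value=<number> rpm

Convert throughput: Q = 107.5 kg/h = 107.5/3600 = 0.0298611 kg/s
Mean residence time: t_res = M/Q_s = 3.92 kg / 0.0298611 kg/s = 131.274 s
D = 101.6 mm = 0.1016 m;  h = 8.31 mm = 0.00831 m
Allowable rise: ΔT_a = T_lim − T_in = 320.5 − 232.0 = 88.5 K
γ̇_max² = ΔT_a·ρ·cp/(η·t_res) = 88.5·1155·1892/(1264·131.274) = 1165.52 s⁻²
Take the square root: γ̇_max = √(1165.52) = 34.1397 s⁻¹
N_max = γ̇_max h / (πD) = 34.1397·0.00831/(π·0.1016) = 0.888827 rev/s → ×60 = 53.3296 rpm

value=53.33 rpm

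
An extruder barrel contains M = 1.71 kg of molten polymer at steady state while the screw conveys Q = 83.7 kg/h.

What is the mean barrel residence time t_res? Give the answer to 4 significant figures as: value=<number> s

value=73.55 s

Convert throughput: Q = 83.7 kg/h = 83.7/3600 = 0.02325 kg/s
t_res = M / Q_s = 1.71 ÷ 0.02325 = 73.5484 s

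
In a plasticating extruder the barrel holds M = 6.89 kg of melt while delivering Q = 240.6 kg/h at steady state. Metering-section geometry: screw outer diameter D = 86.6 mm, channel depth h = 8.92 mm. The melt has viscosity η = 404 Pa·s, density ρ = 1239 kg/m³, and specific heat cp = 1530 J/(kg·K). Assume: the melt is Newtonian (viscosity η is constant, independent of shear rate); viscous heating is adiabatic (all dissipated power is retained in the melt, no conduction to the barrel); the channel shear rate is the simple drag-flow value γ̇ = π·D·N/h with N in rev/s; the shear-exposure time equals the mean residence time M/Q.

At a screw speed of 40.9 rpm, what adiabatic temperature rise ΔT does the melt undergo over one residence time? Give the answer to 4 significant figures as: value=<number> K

Q_s = Q / 3600 = 240.6 / 3600 = 0.0668333 kg/s
t_res = M / Q_s = 6.89 ÷ 0.0668333 = 103.092 s
Convert to SI: D = 0.0866 m, h = 0.00892 m, N = 40.9/60 = 0.681667 rev/s
γ̇ = π D N / h = (π)(0.0866)(0.681667) / 0.00892 = 20.791 s⁻¹
ΔT = η·γ̇²·t_res / (ρ·cp) = 404 · (20.791)² · 103.092 / (1239 · 1530) = 9.49718 K

value=9.497 K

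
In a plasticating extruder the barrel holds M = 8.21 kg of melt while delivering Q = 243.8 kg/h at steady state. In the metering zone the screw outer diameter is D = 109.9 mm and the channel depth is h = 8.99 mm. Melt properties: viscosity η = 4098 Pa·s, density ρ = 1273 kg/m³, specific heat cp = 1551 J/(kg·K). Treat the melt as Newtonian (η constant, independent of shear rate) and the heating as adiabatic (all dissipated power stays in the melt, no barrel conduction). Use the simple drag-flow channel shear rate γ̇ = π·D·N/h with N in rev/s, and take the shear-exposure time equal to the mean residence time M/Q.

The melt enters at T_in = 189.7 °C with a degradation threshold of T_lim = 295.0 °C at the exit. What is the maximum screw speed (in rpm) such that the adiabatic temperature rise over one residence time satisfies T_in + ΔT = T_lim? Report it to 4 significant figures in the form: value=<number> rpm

Throughput in SI: Q_s = 243.8 kg/h ÷ 3600 s/h = 0.0677222 kg/s
t_res = M / Q_s = 8.21 ÷ 0.0677222 = 121.231 s
D = 109.9 mm = 0.1099 m;  h = 8.99 mm = 0.00899 m
ΔT_a = T_lim − T_in = 295.0 °C − 189.7 °C = 105.3 K
γ̇_max² = ΔT_a·ρ·cp / (η·t_res) = [105.3 × 1273 × 1551] / [4098 × 121.231] = 418.49 s⁻²
Take the square root: γ̇_max = √(418.49) = 20.457 s⁻¹
N_max = γ̇_max·h / (π·D) = 20.457 · 0.00899 / (π · 0.1099) = 0.532665 rev/s = 31.9599 rpm

value=31.96 rpm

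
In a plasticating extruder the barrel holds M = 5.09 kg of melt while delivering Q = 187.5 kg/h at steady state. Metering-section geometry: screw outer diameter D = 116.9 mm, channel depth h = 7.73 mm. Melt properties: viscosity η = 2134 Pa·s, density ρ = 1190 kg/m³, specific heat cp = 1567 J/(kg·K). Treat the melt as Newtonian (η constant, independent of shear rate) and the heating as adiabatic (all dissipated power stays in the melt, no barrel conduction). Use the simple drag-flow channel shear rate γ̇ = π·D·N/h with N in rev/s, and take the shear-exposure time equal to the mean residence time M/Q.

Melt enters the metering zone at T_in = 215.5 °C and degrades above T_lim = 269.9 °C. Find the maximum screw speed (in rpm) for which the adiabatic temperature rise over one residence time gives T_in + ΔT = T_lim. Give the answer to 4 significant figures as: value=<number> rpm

Convert throughput: Q = 187.5 kg/h = 187.5/3600 = 0.0520833 kg/s
t_res = M / Q_s = 5.09 ÷ 0.0520833 = 97.728 s
Convert to metres: D = 0.1169 m, h = 0.00773 m
ΔT_a = T_lim − T_in = 269.9 °C − 215.5 °C = 54.4 K
γ̇_max² = ΔT_a·ρ·cp / (η·t_res) = [54.4 × 1190 × 1567] / [2134 × 97.728] = 486.409 s⁻²
γ̇_max = sqrt(486.409) = 22.0547 s⁻¹
N_max = γ̇_max·h / (π·D) = 22.0547 · 0.00773 / (π · 0.1169) = 0.464211 rev/s = 27.8527 rpm

value=27.85 rpm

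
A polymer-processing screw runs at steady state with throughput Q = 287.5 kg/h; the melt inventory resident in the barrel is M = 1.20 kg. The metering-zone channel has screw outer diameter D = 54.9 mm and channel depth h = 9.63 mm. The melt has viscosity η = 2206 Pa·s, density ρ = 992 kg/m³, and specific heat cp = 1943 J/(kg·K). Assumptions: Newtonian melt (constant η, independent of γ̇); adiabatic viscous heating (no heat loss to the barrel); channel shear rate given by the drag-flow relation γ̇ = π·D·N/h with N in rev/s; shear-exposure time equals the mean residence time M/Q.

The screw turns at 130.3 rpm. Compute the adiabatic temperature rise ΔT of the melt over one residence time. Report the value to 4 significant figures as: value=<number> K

value=26.02 K

Throughput in SI: Q_s = 287.5 kg/h ÷ 3600 s/h = 0.0798611 kg/s
Mean residence time: t_res = M/Q_s = 1.20 kg / 0.0798611 kg/s = 15.0261 s
Geometry in metres: D = 54.9 mm → 0.0549 m, h = 9.63 mm → 0.00963 m; screw speed N = 130.3 rpm = 2.17167 rev/s
γ̇ = π D N / h = (π)(0.0549)(2.17167) / 0.00963 = 38.8946 s⁻¹
Adiabatic rise: ΔT = η γ̇² t_res / (ρ cp) = 2206·(38.8946)²·15.0261 / (992·1943) = 26.0163 K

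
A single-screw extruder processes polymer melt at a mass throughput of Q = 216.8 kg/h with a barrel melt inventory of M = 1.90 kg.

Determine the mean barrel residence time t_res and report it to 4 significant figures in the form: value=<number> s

Throughput in SI: Q_s = 216.8 kg/h ÷ 3600 s/h = 0.0602222 kg/s
Mean residence time: t_res = M/Q_s = 1.90 kg / 0.0602222 kg/s = 31.5498 s

value=31.55 s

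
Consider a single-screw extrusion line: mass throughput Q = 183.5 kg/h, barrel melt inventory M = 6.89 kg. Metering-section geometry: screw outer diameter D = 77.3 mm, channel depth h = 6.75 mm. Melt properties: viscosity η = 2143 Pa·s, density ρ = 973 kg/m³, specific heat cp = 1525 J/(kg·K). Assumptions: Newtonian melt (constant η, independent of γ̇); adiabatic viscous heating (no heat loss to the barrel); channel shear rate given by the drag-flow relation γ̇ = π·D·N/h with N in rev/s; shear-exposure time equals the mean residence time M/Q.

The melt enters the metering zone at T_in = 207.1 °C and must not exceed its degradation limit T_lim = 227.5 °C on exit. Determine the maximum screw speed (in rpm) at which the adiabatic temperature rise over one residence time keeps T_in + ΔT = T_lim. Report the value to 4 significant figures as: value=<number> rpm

Throughput in SI: Q_s = 183.5 kg/h ÷ 3600 s/h = 0.0509722 kg/s
t_res = M / Q_s = 6.89 ÷ 0.0509722 = 135.172 s
D = 77.3 mm = 0.0773 m;  h = 6.75 mm = 0.00675 m
Allowable rise: ΔT_a = T_lim − T_in = 227.5 − 207.1 = 20.4 K
Invert ΔT = ηγ̇²t_res/(ρcp) for γ̇: γ̇_max² = ΔT_a ρ cp / (η t_res) = 20.4·973·1525 / (2143·135.172) = 104.497 s⁻²
γ̇_max = √104.497 = 10.2224 s⁻¹
N_max = γ̇_max·h / (π·D) = 10.2224 · 0.00675 / (π · 0.0773) = 0.284136 rev/s = 17.0482 rpm

value=17.05 rpm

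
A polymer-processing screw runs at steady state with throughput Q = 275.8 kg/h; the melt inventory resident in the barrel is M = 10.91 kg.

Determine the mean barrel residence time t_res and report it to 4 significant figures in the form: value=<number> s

Convert throughput: Q = 275.8 kg/h = 275.8/3600 = 0.0766111 kg/s
t_res = M / Q_s = 10.91 ÷ 0.0766111 = 142.408 s

value=142.4 s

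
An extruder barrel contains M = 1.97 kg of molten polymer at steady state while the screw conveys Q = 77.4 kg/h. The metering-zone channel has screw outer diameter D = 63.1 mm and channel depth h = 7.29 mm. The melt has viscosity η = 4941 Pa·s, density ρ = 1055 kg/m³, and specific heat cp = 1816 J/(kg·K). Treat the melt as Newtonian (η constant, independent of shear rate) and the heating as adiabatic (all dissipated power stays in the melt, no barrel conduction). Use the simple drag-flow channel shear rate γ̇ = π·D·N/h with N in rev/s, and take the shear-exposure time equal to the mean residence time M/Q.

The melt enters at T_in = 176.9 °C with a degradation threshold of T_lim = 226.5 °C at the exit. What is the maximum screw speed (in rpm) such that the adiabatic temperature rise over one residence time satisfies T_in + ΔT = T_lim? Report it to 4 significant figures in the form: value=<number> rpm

Throughput in SI: Q_s = 77.4 kg/h ÷ 3600 s/h = 0.0215 kg/s
Mean residence time: t_res = M/Q_s = 1.97 kg / 0.0215 kg/s = 91.6279 s
Geometry in SI: D = 63.1 mm → 0.0631 m, h = 7.29 mm → 0.00729 m
Allowable rise: ΔT_a = T_lim − T_in = 226.5 − 176.9 = 49.6 K
γ̇_max² = ΔT_a·ρ·cp / (η·t_res) = [49.6 × 1055 × 1816] / [4941 × 91.6279] = 209.898 s⁻²
γ̇_max = sqrt(209.898) = 14.4878 s⁻¹
N_max = γ̇_max h / (πD) = 14.4878·0.00729/(π·0.0631) = 0.532785 rev/s → ×60 = 31.9671 rpm

value=31.97 rpm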